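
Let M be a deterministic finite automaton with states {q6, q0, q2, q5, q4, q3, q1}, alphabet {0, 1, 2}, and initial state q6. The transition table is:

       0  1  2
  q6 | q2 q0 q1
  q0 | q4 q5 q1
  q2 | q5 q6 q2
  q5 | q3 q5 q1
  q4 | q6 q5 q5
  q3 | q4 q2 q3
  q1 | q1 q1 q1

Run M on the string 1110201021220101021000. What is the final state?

start at q6
read '1': q6 → q0
read '1': q0 → q5
read '1': q5 → q5
read '0': q5 → q3
read '2': q3 → q3
read '0': q3 → q4
read '1': q4 → q5
read '0': q5 → q3
read '2': q3 → q3
read '1': q3 → q2
read '2': q2 → q2
read '2': q2 → q2
read '0': q2 → q5
read '1': q5 → q5
read '0': q5 → q3
read '1': q3 → q2
read '0': q2 → q5
read '2': q5 → q1
read '1': q1 → q1
read '0': q1 → q1
read '0': q1 → q1
read '0': q1 → q1

q1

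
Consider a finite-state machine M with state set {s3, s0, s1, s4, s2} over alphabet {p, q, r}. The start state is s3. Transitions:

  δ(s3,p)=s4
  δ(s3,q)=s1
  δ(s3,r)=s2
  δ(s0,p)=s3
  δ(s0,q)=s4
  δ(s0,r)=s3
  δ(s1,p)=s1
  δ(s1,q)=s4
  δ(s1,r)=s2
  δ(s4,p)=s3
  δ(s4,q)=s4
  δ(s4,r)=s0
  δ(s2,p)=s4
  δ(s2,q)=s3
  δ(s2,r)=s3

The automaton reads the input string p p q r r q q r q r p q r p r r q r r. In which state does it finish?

Trace: s3 -p-> s4 -p-> s3 -q-> s1 -r-> s2 -r-> s3 -q-> s1 -q-> s4 -r-> s0 -q-> s4 -r-> s0 -p-> s3 -q-> s1 -r-> s2 -p-> s4 -r-> s0 -r-> s3 -q-> s1 -r-> s2 -r-> s3

s3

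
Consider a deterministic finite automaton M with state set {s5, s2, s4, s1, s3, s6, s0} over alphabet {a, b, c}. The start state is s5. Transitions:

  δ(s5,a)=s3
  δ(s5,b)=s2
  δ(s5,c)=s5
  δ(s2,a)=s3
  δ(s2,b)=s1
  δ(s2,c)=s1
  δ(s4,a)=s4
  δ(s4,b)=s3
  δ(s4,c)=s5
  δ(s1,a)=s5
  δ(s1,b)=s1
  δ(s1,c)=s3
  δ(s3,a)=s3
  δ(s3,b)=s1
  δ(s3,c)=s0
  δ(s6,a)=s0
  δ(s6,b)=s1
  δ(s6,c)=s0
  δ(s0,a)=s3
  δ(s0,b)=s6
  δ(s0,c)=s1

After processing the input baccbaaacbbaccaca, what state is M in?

s3

start at s5
read 'b': s5 → s2
read 'a': s2 → s3
read 'c': s3 → s0
read 'c': s0 → s1
read 'b': s1 → s1
read 'a': s1 → s5
read 'a': s5 → s3
read 'a': s3 → s3
read 'c': s3 → s0
read 'b': s0 → s6
read 'b': s6 → s1
read 'a': s1 → s5
read 'c': s5 → s5
read 'c': s5 → s5
read 'a': s5 → s3
read 'c': s3 → s0
read 'a': s0 → s3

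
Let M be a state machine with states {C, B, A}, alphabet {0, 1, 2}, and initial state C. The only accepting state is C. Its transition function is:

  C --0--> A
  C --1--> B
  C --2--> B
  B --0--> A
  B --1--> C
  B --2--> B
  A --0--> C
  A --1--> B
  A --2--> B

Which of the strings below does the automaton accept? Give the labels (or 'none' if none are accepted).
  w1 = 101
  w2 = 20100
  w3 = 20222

w1:
  start at C
  read '1': C → B
  read '0': B → A
  read '1': A → B
  end B, rejected
w2:
  start at C
  read '2': C → B
  read '0': B → A
  read '1': A → B
  read '0': B → A
  read '0': A → C
  end C, accepted
w3:
  start at C
  read '2': C → B
  read '0': B → A
  read '2': A → B
  read '2': B → B
  read '2': B → B
  end B, rejected

w2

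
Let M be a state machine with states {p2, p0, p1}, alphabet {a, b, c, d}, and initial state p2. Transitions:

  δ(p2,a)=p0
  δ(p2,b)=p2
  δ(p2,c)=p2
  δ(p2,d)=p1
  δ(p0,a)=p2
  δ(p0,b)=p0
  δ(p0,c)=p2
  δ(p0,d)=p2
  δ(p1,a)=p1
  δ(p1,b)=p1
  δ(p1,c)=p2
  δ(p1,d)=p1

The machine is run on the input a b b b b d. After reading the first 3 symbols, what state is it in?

start at p2
read 'a': p2 → p0
read 'b': p0 → p0
read 'b': p0 → p0
After 3 symbols: p0.

p0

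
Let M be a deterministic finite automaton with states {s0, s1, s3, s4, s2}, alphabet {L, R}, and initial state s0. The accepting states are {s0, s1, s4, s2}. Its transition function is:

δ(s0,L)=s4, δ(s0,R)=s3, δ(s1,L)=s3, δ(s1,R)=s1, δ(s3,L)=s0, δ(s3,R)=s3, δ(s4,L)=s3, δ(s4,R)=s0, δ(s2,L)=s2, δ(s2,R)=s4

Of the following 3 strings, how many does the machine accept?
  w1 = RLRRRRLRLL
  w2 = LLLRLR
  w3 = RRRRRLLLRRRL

w1:
  start at s0
  read 'R': s0 → s3
  read 'L': s3 → s0
  read 'R': s0 → s3
  read 'R': s3 → s3
  read 'R': s3 → s3
  read 'R': s3 → s3
  read 'L': s3 → s0
  read 'R': s0 → s3
  read 'L': s3 → s0
  read 'L': s0 → s4
  end s4, accepted
w2:
  start at s0
  read 'L': s0 → s4
  read 'L': s4 → s3
  read 'L': s3 → s0
  read 'R': s0 → s3
  read 'L': s3 → s0
  read 'R': s0 → s3
  end s3, rejected
w3:
  start at s0
  read 'R': s0 → s3
  read 'R': s3 → s3
  read 'R': s3 → s3
  read 'R': s3 → s3
  read 'R': s3 → s3
  read 'L': s3 → s0
  read 'L': s0 → s4
  read 'L': s4 → s3
  read 'R': s3 → s3
  read 'R': s3 → s3
  read 'R': s3 → s3
  read 'L': s3 → s0
  end s0, accepted

2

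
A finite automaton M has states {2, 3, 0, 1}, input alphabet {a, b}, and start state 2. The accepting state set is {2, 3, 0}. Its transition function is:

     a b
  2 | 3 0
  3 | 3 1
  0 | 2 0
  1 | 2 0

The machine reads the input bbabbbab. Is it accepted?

2 → 0 → 0 → 2 → 0 → 0 → 0 → 2 → 0
End state 0 is accepting.

Yes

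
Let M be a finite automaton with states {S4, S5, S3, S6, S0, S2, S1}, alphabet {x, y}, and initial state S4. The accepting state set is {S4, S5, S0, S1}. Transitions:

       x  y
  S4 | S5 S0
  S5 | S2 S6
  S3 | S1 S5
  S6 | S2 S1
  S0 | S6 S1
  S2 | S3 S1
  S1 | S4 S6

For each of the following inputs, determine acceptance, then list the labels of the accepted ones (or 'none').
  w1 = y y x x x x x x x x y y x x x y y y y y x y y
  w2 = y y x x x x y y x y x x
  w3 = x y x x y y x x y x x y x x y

w2, w3

w1: Trace: S4 -y-> S0 -y-> S1 -x-> S4 -x-> S5 -x-> S2 -x-> S3 -x-> S1 -x-> S4 -x-> S5 -x-> S2 -y-> S1 -y-> S6 -x-> S2 -x-> S3 -x-> S1 -y-> S6 -y-> S1 -y-> S6 -y-> S1 -y-> S6 -x-> S2 -y-> S1 -y-> S6  → end S6, rejected
w2: Trace: S4 -y-> S0 -y-> S1 -x-> S4 -x-> S5 -x-> S2 -x-> S3 -y-> S5 -y-> S6 -x-> S2 -y-> S1 -x-> S4 -x-> S5  → end S5, accepted
w3: Trace: S4 -x-> S5 -y-> S6 -x-> S2 -x-> S3 -y-> S5 -y-> S6 -x-> S2 -x-> S3 -y-> S5 -x-> S2 -x-> S3 -y-> S5 -x-> S2 -x-> S3 -y-> S5  → end S5, accepted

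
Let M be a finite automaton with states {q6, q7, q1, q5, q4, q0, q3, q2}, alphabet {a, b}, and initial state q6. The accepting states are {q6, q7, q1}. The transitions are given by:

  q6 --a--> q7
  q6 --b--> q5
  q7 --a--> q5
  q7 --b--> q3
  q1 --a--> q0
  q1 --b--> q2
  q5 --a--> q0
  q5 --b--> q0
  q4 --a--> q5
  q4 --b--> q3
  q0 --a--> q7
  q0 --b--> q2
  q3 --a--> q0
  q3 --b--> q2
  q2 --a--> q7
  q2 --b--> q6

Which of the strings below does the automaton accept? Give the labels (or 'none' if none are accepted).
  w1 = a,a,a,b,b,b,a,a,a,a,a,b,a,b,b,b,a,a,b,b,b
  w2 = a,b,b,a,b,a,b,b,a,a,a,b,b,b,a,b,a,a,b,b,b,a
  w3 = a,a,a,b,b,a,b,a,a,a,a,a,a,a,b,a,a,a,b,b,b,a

w1: q6 → q7 → q5 → q0 → q2 → q6 → q5 → q0 → q7 → q5 → q0 → q7 → q3 → q0 → q2 → q6 → q5 → q0 → q7 → q3 → q2 → q6  → end q6, accepted
w2: q6 → q7 → q3 → q2 → q7 → q3 → q0 → q2 → q6 → q7 → q5 → q0 → q2 → q6 → q5 → q0 → q2 → q7 → q5 → q0 → q2 → q6 → q7  → end q7, accepted
w3: q6 → q7 → q5 → q0 → q2 → q6 → q7 → q3 → q0 → q7 → q5 → q0 → q7 → q5 → q0 → q2 → q7 → q5 → q0 → q2 → q6 → q5 → q0  → end q0, rejected

w1, w2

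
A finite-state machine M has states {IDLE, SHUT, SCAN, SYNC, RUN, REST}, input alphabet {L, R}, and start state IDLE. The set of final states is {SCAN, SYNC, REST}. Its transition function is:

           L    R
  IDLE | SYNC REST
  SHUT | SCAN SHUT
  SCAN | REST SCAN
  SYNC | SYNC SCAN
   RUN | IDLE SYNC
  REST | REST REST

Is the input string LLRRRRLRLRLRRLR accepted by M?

Yes

Trace: IDLE -L-> SYNC -L-> SYNC -R-> SCAN -R-> SCAN -R-> SCAN -R-> SCAN -L-> REST -R-> REST -L-> REST -R-> REST -L-> REST -R-> REST -R-> REST -L-> REST -R-> REST
End state REST is accepting.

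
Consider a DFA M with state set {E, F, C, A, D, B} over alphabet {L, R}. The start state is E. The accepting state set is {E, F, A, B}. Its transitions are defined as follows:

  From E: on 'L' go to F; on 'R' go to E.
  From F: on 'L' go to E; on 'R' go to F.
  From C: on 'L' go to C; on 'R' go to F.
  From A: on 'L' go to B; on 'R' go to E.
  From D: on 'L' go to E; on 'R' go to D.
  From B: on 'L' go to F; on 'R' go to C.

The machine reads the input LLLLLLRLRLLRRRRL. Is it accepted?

Trace: E -L-> F -L-> E -L-> F -L-> E -L-> F -L-> E -R-> E -L-> F -R-> F -L-> E -L-> F -R-> F -R-> F -R-> F -R-> F -L-> E
End state E is accepting.

Yes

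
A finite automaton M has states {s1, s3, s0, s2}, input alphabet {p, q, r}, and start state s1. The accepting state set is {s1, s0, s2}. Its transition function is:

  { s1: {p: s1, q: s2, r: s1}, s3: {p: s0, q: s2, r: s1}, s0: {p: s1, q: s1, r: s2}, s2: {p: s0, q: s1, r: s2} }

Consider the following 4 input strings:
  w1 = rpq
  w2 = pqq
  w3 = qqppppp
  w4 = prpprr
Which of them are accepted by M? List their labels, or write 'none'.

w1: Trace: s1 -r-> s1 -p-> s1 -q-> s2  → end s2, accepted
w2: Trace: s1 -p-> s1 -q-> s2 -q-> s1  → end s1, accepted
w3: Trace: s1 -q-> s2 -q-> s1 -p-> s1 -p-> s1 -p-> s1 -p-> s1 -p-> s1  → end s1, accepted
w4: Trace: s1 -p-> s1 -r-> s1 -p-> s1 -p-> s1 -r-> s1 -r-> s1  → end s1, accepted

w1, w2, w3, w4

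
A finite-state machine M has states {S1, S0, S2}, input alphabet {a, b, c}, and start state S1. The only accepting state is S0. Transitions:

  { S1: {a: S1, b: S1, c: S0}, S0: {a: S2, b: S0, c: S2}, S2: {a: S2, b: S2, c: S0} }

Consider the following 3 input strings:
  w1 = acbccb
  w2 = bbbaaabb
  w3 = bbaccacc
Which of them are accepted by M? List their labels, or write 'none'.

w1

w1: S1 → S1 → S0 → S0 → S2 → S0 → S0  → end S0, accepted
w2: S1 → S1 → S1 → S1 → S1 → S1 → S1 → S1 → S1  → end S1, rejected
w3: S1 → S1 → S1 → S1 → S0 → S2 → S2 → S0 → S2  → end S2, rejected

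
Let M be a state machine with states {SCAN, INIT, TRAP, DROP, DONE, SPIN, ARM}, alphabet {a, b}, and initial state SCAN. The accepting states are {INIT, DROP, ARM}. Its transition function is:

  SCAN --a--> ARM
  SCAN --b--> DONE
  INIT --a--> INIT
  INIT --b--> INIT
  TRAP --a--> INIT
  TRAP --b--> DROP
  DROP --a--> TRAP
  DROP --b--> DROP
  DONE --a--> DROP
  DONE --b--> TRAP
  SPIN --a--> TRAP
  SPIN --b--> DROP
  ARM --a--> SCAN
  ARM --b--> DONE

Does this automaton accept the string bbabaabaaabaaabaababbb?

Yes

SCAN → DONE → TRAP → INIT → INIT → INIT → INIT → INIT → INIT → INIT → INIT → INIT → INIT → INIT → INIT → INIT → INIT → INIT → INIT → INIT → INIT → INIT → INIT
End state INIT is accepting.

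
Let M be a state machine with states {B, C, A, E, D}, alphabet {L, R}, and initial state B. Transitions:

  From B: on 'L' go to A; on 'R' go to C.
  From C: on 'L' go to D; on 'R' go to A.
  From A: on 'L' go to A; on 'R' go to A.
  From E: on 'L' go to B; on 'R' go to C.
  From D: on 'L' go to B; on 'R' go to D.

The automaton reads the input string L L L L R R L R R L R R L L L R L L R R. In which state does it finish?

Trace: B -L-> A -L-> A -L-> A -L-> A -R-> A -R-> A -L-> A -R-> A -R-> A -L-> A -R-> A -R-> A -L-> A -L-> A -L-> A -R-> A -L-> A -L-> A -R-> A -R-> A

A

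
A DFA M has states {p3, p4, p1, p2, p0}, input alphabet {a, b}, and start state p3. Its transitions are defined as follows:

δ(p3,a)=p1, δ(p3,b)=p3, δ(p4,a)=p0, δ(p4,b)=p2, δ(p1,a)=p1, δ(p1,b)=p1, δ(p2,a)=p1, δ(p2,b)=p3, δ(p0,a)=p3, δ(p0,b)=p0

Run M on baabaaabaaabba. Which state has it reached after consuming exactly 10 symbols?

Trace: p3 -b-> p3 -a-> p1 -a-> p1 -b-> p1 -a-> p1 -a-> p1 -a-> p1 -b-> p1 -a-> p1 -a-> p1
After 10 symbols: p1.

p1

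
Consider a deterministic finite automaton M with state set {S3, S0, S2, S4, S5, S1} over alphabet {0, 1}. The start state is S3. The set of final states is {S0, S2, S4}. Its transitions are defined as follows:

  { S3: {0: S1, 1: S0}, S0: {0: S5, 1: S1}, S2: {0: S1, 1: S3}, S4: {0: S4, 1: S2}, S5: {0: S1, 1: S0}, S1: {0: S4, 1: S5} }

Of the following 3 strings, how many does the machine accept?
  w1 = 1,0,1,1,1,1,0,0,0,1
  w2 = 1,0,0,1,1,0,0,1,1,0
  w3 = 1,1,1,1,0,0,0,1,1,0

w1: Trace: S3 -1-> S0 -0-> S5 -1-> S0 -1-> S1 -1-> S5 -1-> S0 -0-> S5 -0-> S1 -0-> S4 -1-> S2  → end S2, accepted
w2: Trace: S3 -1-> S0 -0-> S5 -0-> S1 -1-> S5 -1-> S0 -0-> S5 -0-> S1 -1-> S5 -1-> S0 -0-> S5  → end S5, rejected
w3: Trace: S3 -1-> S0 -1-> S1 -1-> S5 -1-> S0 -0-> S5 -0-> S1 -0-> S4 -1-> S2 -1-> S3 -0-> S1  → end S1, rejected

1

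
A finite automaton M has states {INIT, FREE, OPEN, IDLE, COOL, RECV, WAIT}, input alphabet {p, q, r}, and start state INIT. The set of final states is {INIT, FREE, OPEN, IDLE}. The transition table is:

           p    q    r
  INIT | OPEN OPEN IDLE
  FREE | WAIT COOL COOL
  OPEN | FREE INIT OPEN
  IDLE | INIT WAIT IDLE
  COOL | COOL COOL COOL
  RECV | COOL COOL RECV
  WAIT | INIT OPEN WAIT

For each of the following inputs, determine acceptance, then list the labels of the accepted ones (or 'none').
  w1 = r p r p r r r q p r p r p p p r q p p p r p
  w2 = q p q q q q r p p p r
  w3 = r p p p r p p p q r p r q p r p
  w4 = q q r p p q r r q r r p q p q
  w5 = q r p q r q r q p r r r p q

none

w1: Trace: INIT -r-> IDLE -p-> INIT -r-> IDLE -p-> INIT -r-> IDLE -r-> IDLE -r-> IDLE -q-> WAIT -p-> INIT -r-> IDLE -p-> INIT -r-> IDLE -p-> INIT -p-> OPEN -p-> FREE -r-> COOL -q-> COOL -p-> COOL -p-> COOL -p-> COOL -r-> COOL -p-> COOL  → end COOL, rejected
w2: Trace: INIT -q-> OPEN -p-> FREE -q-> COOL -q-> COOL -q-> COOL -q-> COOL -r-> COOL -p-> COOL -p-> COOL -p-> COOL -r-> COOL  → end COOL, rejected
w3: Trace: INIT -r-> IDLE -p-> INIT -p-> OPEN -p-> FREE -r-> COOL -p-> COOL -p-> COOL -p-> COOL -q-> COOL -r-> COOL -p-> COOL -r-> COOL -q-> COOL -p-> COOL -r-> COOL -p-> COOL  → end COOL, rejected
w4: Trace: INIT -q-> OPEN -q-> INIT -r-> IDLE -p-> INIT -p-> OPEN -q-> INIT -r-> IDLE -r-> IDLE -q-> WAIT -r-> WAIT -r-> WAIT -p-> INIT -q-> OPEN -p-> FREE -q-> COOL  → end COOL, rejected
w5: Trace: INIT -q-> OPEN -r-> OPEN -p-> FREE -q-> COOL -r-> COOL -q-> COOL -r-> COOL -q-> COOL -p-> COOL -r-> COOL -r-> COOL -r-> COOL -p-> COOL -q-> COOL  → end COOL, rejected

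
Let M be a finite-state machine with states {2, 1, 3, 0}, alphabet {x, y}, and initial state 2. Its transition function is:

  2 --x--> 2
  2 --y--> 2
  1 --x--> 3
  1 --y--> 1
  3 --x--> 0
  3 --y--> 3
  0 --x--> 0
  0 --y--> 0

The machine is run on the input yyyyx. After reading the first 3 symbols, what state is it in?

start at 2
read 'y': 2 → 2
read 'y': 2 → 2
read 'y': 2 → 2
After 3 symbols: 2.

2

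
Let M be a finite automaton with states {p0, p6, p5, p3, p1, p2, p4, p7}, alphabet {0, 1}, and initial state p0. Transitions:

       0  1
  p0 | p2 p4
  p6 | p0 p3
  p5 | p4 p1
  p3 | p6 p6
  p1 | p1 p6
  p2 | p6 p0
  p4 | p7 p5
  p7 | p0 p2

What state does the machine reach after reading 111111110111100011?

p0 → p4 → p5 → p1 → p6 → p3 → p6 → p3 → p6 → p0 → p4 → p5 → p1 → p6 → p0 → p2 → p6 → p3 → p6

p6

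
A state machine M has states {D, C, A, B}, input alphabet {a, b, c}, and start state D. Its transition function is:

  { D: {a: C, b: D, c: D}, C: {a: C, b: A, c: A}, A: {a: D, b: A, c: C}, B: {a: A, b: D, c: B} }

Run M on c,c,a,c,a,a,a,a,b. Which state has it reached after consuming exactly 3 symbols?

C

start at D
read 'c': D → D
read 'c': D → D
read 'a': D → C
After 3 symbols: C.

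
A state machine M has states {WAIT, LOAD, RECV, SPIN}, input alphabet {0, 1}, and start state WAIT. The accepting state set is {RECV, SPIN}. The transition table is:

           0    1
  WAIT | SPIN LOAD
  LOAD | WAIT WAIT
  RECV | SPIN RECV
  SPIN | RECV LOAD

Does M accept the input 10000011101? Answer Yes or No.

Trace: WAIT -1-> LOAD -0-> WAIT -0-> SPIN -0-> RECV -0-> SPIN -0-> RECV -1-> RECV -1-> RECV -1-> RECV -0-> SPIN -1-> LOAD
End state LOAD is not accepting.

No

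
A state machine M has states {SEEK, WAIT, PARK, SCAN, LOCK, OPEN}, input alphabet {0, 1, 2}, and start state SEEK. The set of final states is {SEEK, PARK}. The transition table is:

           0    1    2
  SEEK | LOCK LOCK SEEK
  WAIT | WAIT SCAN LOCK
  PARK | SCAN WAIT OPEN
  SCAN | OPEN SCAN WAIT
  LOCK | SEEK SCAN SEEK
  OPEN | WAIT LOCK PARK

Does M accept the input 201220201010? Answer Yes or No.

SEEK → SEEK → LOCK → SCAN → WAIT → LOCK → SEEK → SEEK → LOCK → SCAN → OPEN → LOCK → SEEK
End state SEEK is accepting.

Yes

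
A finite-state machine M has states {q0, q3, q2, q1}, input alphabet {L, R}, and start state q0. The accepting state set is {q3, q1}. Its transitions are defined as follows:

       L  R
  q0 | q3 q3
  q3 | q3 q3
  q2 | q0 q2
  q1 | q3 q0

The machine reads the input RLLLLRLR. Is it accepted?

q0 → q3 → q3 → q3 → q3 → q3 → q3 → q3 → q3
End state q3 is accepting.

Yes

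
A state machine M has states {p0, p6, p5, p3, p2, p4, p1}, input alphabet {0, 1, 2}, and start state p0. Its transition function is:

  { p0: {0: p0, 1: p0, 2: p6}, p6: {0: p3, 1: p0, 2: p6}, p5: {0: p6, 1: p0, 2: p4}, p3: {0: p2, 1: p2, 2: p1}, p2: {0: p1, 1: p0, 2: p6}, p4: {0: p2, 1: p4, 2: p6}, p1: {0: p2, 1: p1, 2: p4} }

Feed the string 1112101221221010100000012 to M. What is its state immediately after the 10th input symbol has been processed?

start at p0
read '1': p0 → p0
read '1': p0 → p0
read '1': p0 → p0
read '2': p0 → p6
read '1': p6 → p0
read '0': p0 → p0
read '1': p0 → p0
read '2': p0 → p6
read '2': p6 → p6
read '1': p6 → p0
After 10 symbols: p0.

p0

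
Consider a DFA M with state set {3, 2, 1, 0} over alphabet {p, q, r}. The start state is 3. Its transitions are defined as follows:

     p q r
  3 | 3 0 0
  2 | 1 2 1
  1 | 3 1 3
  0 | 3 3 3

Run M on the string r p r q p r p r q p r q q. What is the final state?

Trace: 3 -r-> 0 -p-> 3 -r-> 0 -q-> 3 -p-> 3 -r-> 0 -p-> 3 -r-> 0 -q-> 3 -p-> 3 -r-> 0 -q-> 3 -q-> 0

0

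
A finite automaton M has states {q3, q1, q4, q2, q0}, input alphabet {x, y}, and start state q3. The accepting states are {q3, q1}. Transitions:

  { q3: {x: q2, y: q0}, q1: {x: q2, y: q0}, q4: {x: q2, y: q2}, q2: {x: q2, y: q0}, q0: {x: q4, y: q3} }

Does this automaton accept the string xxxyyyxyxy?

No

start at q3
read 'x': q3 → q2
read 'x': q2 → q2
read 'x': q2 → q2
read 'y': q2 → q0
read 'y': q0 → q3
read 'y': q3 → q0
read 'x': q0 → q4
read 'y': q4 → q2
read 'x': q2 → q2
read 'y': q2 → q0
End state q0 is not accepting.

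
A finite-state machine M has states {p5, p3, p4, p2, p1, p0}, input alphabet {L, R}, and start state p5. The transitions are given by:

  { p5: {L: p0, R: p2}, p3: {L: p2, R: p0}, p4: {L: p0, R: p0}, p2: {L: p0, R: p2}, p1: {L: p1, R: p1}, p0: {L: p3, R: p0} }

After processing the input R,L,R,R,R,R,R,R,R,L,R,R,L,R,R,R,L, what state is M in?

p3

p5 → p2 → p0 → p0 → p0 → p0 → p0 → p0 → p0 → p0 → p3 → p0 → p0 → p3 → p0 → p0 → p0 → p3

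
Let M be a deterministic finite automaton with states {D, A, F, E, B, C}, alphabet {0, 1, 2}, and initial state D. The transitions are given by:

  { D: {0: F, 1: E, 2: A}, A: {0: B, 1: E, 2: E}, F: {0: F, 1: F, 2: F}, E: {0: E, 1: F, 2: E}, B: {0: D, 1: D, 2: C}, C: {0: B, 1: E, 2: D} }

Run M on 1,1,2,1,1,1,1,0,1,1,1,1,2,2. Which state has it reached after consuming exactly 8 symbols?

F

Trace: D -1-> E -1-> F -2-> F -1-> F -1-> F -1-> F -1-> F -0-> F
After 8 symbols: F.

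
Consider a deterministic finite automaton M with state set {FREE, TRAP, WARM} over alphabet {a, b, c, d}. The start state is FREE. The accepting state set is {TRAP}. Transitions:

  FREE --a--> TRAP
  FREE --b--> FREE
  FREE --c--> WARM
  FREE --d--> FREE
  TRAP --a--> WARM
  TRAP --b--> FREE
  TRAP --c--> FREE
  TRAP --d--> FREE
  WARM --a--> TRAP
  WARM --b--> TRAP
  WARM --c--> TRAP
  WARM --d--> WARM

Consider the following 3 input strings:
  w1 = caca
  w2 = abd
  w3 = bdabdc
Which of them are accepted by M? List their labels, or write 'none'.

w1

w1:
  start at FREE
  read 'c': FREE → WARM
  read 'a': WARM → TRAP
  read 'c': TRAP → FREE
  read 'a': FREE → TRAP
  end TRAP, accepted
w2:
  start at FREE
  read 'a': FREE → TRAP
  read 'b': TRAP → FREE
  read 'd': FREE → FREE
  end FREE, rejected
w3:
  start at FREE
  read 'b': FREE → FREE
  read 'd': FREE → FREE
  read 'a': FREE → TRAP
  read 'b': TRAP → FREE
  read 'd': FREE → FREE
  read 'c': FREE → WARM
  end WARM, rejected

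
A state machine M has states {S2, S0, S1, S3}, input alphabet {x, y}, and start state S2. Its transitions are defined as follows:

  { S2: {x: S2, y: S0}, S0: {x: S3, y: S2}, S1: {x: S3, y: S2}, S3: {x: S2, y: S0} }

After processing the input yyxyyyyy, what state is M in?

S0

start at S2
read 'y': S2 → S0
read 'y': S0 → S2
read 'x': S2 → S2
read 'y': S2 → S0
read 'y': S0 → S2
read 'y': S2 → S0
read 'y': S0 → S2
read 'y': S2 → S0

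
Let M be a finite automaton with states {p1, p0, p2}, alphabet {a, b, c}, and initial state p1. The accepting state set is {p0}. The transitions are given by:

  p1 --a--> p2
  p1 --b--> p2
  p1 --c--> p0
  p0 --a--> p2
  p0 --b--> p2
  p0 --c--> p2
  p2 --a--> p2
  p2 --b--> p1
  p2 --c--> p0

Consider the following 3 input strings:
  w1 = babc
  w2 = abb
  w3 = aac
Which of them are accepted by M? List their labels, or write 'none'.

w1: Trace: p1 -b-> p2 -a-> p2 -b-> p1 -c-> p0  → end p0, accepted
w2: Trace: p1 -a-> p2 -b-> p1 -b-> p2  → end p2, rejected
w3: Trace: p1 -a-> p2 -a-> p2 -c-> p0  → end p0, accepted

w1, w3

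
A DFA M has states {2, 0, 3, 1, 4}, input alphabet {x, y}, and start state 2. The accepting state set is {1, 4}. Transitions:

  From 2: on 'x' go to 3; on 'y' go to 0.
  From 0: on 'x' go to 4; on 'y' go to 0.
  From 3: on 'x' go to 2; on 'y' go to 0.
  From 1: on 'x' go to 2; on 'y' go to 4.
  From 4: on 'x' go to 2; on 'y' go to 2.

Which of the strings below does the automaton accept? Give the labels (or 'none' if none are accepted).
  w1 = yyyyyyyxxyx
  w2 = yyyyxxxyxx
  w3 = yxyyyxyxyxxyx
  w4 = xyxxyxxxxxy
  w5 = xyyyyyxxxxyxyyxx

w1:
  start at 2
  read 'y': 2 → 0
  read 'y': 0 → 0
  read 'y': 0 → 0
  read 'y': 0 → 0
  read 'y': 0 → 0
  read 'y': 0 → 0
  read 'y': 0 → 0
  read 'x': 0 → 4
  read 'x': 4 → 2
  read 'y': 2 → 0
  read 'x': 0 → 4
  end 4, accepted
w2:
  start at 2
  read 'y': 2 → 0
  read 'y': 0 → 0
  read 'y': 0 → 0
  read 'y': 0 → 0
  read 'x': 0 → 4
  read 'x': 4 → 2
  read 'x': 2 → 3
  read 'y': 3 → 0
  read 'x': 0 → 4
  read 'x': 4 → 2
  end 2, rejected
w3:
  start at 2
  read 'y': 2 → 0
  read 'x': 0 → 4
  read 'y': 4 → 2
  read 'y': 2 → 0
  read 'y': 0 → 0
  read 'x': 0 → 4
  read 'y': 4 → 2
  read 'x': 2 → 3
  read 'y': 3 → 0
  read 'x': 0 → 4
  read 'x': 4 → 2
  read 'y': 2 → 0
  read 'x': 0 → 4
  end 4, accepted
w4:
  start at 2
  read 'x': 2 → 3
  read 'y': 3 → 0
  read 'x': 0 → 4
  read 'x': 4 → 2
  read 'y': 2 → 0
  read 'x': 0 → 4
  read 'x': 4 → 2
  read 'x': 2 → 3
  read 'x': 3 → 2
  read 'x': 2 → 3
  read 'y': 3 → 0
  end 0, rejected
w5:
  start at 2
  read 'x': 2 → 3
  read 'y': 3 → 0
  read 'y': 0 → 0
  read 'y': 0 → 0
  read 'y': 0 → 0
  read 'y': 0 → 0
  read 'x': 0 → 4
  read 'x': 4 → 2
  read 'x': 2 → 3
  read 'x': 3 → 2
  read 'y': 2 → 0
  read 'x': 0 → 4
  read 'y': 4 → 2
  read 'y': 2 → 0
  read 'x': 0 → 4
  read 'x': 4 → 2
  end 2, rejected

w1, w3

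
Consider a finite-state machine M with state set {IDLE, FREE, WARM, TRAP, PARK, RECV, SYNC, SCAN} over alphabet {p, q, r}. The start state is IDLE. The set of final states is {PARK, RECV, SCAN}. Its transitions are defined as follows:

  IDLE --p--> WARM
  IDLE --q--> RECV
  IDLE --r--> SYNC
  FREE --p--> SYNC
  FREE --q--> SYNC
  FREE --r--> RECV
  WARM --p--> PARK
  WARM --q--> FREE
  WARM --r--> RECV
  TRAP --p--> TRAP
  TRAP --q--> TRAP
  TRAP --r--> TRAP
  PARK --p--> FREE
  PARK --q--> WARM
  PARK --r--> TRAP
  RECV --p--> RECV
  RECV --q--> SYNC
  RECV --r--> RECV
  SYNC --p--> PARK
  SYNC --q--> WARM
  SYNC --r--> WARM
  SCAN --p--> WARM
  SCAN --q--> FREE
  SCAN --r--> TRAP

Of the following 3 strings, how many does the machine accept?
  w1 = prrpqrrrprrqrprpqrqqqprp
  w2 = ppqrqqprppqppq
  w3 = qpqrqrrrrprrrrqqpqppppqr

w1: IDLE → WARM → RECV → RECV → RECV → SYNC → WARM → RECV → RECV → RECV → RECV → RECV → SYNC → WARM → PARK → TRAP → TRAP → TRAP → TRAP → TRAP → TRAP → TRAP → TRAP → TRAP → TRAP  → end TRAP, rejected
w2: IDLE → WARM → PARK → WARM → RECV → SYNC → WARM → PARK → TRAP → TRAP → TRAP → TRAP → TRAP → TRAP → TRAP  → end TRAP, rejected
w3: IDLE → RECV → RECV → SYNC → WARM → FREE → RECV → RECV → RECV → RECV → RECV → RECV → RECV → RECV → RECV → SYNC → WARM → PARK → WARM → PARK → FREE → SYNC → PARK → WARM → RECV  → end RECV, accepted

1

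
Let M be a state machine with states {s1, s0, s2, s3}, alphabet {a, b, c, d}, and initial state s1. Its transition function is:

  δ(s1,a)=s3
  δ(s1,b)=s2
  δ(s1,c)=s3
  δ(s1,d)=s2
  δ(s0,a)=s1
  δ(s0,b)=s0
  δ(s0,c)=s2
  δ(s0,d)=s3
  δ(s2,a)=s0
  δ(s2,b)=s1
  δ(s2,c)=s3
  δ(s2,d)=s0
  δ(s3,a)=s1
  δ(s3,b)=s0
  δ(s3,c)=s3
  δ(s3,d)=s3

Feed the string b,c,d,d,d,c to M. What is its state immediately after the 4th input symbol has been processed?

s1 → s2 → s3 → s3 → s3
After 4 symbols: s3.

s3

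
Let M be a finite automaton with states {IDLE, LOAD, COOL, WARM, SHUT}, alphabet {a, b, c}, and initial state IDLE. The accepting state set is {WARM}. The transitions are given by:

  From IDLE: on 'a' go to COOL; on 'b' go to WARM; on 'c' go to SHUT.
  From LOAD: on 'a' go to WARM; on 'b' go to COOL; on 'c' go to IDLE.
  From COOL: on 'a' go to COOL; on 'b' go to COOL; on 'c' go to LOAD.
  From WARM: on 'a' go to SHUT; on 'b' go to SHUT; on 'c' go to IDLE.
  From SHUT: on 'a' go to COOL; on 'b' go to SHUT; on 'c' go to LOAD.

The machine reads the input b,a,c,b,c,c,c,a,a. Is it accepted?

IDLE → WARM → SHUT → LOAD → COOL → LOAD → IDLE → SHUT → COOL → COOL
End state COOL is not accepting.

No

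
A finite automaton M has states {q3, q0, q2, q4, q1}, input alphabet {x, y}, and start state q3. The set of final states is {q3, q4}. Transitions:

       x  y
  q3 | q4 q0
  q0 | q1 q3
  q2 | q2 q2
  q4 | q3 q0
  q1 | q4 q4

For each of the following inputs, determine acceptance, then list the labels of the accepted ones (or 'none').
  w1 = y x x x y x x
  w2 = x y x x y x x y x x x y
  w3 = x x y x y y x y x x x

w1: q3 → q0 → q1 → q4 → q3 → q0 → q1 → q4  → end q4, accepted
w2: q3 → q4 → q0 → q1 → q4 → q0 → q1 → q4 → q0 → q1 → q4 → q3 → q0  → end q0, rejected
w3: q3 → q4 → q3 → q0 → q1 → q4 → q0 → q1 → q4 → q3 → q4 → q3  → end q3, accepted

w1, w3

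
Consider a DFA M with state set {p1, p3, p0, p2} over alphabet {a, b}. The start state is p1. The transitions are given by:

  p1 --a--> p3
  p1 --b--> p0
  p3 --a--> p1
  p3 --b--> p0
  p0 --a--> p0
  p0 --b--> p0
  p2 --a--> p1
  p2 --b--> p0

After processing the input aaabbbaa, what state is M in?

p0

Trace: p1 -a-> p3 -a-> p1 -a-> p3 -b-> p0 -b-> p0 -b-> p0 -a-> p0 -a-> p0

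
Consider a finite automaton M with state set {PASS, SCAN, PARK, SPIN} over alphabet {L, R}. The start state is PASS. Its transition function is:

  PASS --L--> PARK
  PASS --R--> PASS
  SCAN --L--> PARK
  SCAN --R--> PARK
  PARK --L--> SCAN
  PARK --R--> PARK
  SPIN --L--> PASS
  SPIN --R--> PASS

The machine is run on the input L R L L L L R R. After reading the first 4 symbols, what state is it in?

PASS → PARK → PARK → SCAN → PARK
After 4 symbols: PARK.

PARK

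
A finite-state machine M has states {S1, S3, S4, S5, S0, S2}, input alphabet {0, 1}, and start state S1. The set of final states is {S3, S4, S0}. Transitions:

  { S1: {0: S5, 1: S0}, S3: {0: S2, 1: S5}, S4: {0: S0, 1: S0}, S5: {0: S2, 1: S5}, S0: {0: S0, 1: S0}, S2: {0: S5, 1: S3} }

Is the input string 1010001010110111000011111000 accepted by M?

Trace: S1 -1-> S0 -0-> S0 -1-> S0 -0-> S0 -0-> S0 -0-> S0 -1-> S0 -0-> S0 -1-> S0 -0-> S0 -1-> S0 -1-> S0 -0-> S0 -1-> S0 -1-> S0 -1-> S0 -0-> S0 -0-> S0 -0-> S0 -0-> S0 -1-> S0 -1-> S0 -1-> S0 -1-> S0 -1-> S0 -0-> S0 -0-> S0 -0-> S0
End state S0 is accepting.

Yes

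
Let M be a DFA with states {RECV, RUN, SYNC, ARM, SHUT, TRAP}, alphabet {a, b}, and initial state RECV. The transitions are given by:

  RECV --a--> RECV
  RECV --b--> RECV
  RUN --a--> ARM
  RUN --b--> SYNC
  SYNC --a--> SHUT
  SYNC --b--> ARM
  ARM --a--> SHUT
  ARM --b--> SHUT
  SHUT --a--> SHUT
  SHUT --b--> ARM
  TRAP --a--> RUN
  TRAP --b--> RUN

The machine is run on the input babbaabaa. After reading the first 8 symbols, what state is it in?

RECV

start at RECV
read 'b': RECV → RECV
read 'a': RECV → RECV
read 'b': RECV → RECV
read 'b': RECV → RECV
read 'a': RECV → RECV
read 'a': RECV → RECV
read 'b': RECV → RECV
read 'a': RECV → RECV
After 8 symbols: RECV.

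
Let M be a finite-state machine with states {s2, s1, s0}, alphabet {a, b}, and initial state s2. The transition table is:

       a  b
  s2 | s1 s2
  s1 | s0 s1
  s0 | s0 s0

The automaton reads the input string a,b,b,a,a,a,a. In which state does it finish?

s2 → s1 → s1 → s1 → s0 → s0 → s0 → s0

s0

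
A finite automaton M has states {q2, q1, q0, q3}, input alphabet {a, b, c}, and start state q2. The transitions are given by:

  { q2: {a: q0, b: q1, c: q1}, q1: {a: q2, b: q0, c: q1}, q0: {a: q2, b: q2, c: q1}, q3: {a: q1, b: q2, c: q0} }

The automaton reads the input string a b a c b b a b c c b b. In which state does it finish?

q2 → q0 → q2 → q0 → q1 → q0 → q2 → q0 → q2 → q1 → q1 → q0 → q2

q2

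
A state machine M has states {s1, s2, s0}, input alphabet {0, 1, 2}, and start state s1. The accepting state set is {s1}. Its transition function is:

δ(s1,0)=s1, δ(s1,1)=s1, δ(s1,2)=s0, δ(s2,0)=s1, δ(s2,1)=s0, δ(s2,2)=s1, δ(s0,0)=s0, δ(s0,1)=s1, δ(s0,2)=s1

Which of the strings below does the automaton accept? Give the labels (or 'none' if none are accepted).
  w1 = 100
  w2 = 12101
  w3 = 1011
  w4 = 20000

w1:
  start at s1
  read '1': s1 → s1
  read '0': s1 → s1
  read '0': s1 → s1
  end s1, accepted
w2:
  start at s1
  read '1': s1 → s1
  read '2': s1 → s0
  read '1': s0 → s1
  read '0': s1 → s1
  read '1': s1 → s1
  end s1, accepted
w3:
  start at s1
  read '1': s1 → s1
  read '0': s1 → s1
  read '1': s1 → s1
  read '1': s1 → s1
  end s1, accepted
w4:
  start at s1
  read '2': s1 → s0
  read '0': s0 → s0
  read '0': s0 → s0
  read '0': s0 → s0
  read '0': s0 → s0
  end s0, rejected

w1, w2, w3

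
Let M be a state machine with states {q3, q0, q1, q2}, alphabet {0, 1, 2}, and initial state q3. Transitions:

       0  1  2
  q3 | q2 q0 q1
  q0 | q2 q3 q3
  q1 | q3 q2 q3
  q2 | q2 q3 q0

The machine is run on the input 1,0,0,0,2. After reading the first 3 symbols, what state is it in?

q3 → q0 → q2 → q2
After 3 symbols: q2.

q2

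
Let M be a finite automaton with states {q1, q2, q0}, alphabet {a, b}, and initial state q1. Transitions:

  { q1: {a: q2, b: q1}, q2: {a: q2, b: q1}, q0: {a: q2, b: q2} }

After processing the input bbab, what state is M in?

q1 → q1 → q1 → q2 → q1

q1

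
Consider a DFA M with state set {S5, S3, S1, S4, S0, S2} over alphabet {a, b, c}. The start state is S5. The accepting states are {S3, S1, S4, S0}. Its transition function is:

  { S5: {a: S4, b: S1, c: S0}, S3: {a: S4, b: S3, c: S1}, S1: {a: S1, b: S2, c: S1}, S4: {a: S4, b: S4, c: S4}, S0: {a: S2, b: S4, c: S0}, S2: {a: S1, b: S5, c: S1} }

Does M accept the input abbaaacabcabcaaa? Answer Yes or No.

Yes

Trace: S5 -a-> S4 -b-> S4 -b-> S4 -a-> S4 -a-> S4 -a-> S4 -c-> S4 -a-> S4 -b-> S4 -c-> S4 -a-> S4 -b-> S4 -c-> S4 -a-> S4 -a-> S4 -a-> S4
End state S4 is accepting.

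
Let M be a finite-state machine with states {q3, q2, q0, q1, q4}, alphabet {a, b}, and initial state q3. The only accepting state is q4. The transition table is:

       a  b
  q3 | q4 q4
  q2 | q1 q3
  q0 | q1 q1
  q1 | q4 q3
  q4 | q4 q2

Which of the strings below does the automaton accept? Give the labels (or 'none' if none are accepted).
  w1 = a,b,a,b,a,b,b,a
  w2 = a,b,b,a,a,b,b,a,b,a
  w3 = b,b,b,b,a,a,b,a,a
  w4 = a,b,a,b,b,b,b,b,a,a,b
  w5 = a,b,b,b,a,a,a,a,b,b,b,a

w1, w3, w5

w1:
  start at q3
  read 'a': q3 → q4
  read 'b': q4 → q2
  read 'a': q2 → q1
  read 'b': q1 → q3
  read 'a': q3 → q4
  read 'b': q4 → q2
  read 'b': q2 → q3
  read 'a': q3 → q4
  end q4, accepted
w2:
  start at q3
  read 'a': q3 → q4
  read 'b': q4 → q2
  read 'b': q2 → q3
  read 'a': q3 → q4
  read 'a': q4 → q4
  read 'b': q4 → q2
  read 'b': q2 → q3
  read 'a': q3 → q4
  read 'b': q4 → q2
  read 'a': q2 → q1
  end q1, rejected
w3:
  start at q3
  read 'b': q3 → q4
  read 'b': q4 → q2
  read 'b': q2 → q3
  read 'b': q3 → q4
  read 'a': q4 → q4
  read 'a': q4 → q4
  read 'b': q4 → q2
  read 'a': q2 → q1
  read 'a': q1 → q4
  end q4, accepted
w4:
  start at q3
  read 'a': q3 → q4
  read 'b': q4 → q2
  read 'a': q2 → q1
  read 'b': q1 → q3
  read 'b': q3 → q4
  read 'b': q4 → q2
  read 'b': q2 → q3
  read 'b': q3 → q4
  read 'a': q4 → q4
  read 'a': q4 → q4
  read 'b': q4 → q2
  end q2, rejected
w5:
  start at q3
  read 'a': q3 → q4
  read 'b': q4 → q2
  read 'b': q2 → q3
  read 'b': q3 → q4
  read 'a': q4 → q4
  read 'a': q4 → q4
  read 'a': q4 → q4
  read 'a': q4 → q4
  read 'b': q4 → q2
  read 'b': q2 → q3
  read 'b': q3 → q4
  read 'a': q4 → q4
  end q4, accepted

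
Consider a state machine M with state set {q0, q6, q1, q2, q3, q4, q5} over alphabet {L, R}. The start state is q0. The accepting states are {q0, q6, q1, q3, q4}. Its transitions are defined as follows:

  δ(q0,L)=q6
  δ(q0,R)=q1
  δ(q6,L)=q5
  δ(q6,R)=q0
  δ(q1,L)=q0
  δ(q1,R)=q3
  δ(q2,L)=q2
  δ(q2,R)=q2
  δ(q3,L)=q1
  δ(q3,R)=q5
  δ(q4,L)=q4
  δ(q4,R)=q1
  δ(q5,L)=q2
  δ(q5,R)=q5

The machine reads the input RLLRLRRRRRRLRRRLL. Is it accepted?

start at q0
read 'R': q0 → q1
read 'L': q1 → q0
read 'L': q0 → q6
read 'R': q6 → q0
read 'L': q0 → q6
read 'R': q6 → q0
read 'R': q0 → q1
read 'R': q1 → q3
read 'R': q3 → q5
read 'R': q5 → q5
read 'R': q5 → q5
read 'L': q5 → q2
read 'R': q2 → q2
read 'R': q2 → q2
read 'R': q2 → q2
read 'L': q2 → q2
read 'L': q2 → q2
End state q2 is not accepting.

No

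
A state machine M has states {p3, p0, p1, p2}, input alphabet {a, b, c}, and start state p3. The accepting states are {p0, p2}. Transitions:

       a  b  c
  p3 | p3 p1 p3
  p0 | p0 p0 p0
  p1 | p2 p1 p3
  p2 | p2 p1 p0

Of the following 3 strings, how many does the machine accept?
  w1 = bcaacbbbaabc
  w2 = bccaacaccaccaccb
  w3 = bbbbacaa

1

w1: Trace: p3 -b-> p1 -c-> p3 -a-> p3 -a-> p3 -c-> p3 -b-> p1 -b-> p1 -b-> p1 -a-> p2 -a-> p2 -b-> p1 -c-> p3  → end p3, rejected
w2: Trace: p3 -b-> p1 -c-> p3 -c-> p3 -a-> p3 -a-> p3 -c-> p3 -a-> p3 -c-> p3 -c-> p3 -a-> p3 -c-> p3 -c-> p3 -a-> p3 -c-> p3 -c-> p3 -b-> p1  → end p1, rejected
w3: Trace: p3 -b-> p1 -b-> p1 -b-> p1 -b-> p1 -a-> p2 -c-> p0 -a-> p0 -a-> p0  → end p0, accepted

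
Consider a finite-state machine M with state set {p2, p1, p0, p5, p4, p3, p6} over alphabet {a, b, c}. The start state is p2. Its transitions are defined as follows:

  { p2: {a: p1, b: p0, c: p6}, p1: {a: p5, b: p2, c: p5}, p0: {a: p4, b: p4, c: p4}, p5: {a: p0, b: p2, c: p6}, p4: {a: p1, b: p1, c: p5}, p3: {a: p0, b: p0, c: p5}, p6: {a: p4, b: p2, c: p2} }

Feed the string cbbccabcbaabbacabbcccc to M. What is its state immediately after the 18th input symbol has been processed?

p1

p2 → p6 → p2 → p0 → p4 → p5 → p0 → p4 → p5 → p2 → p1 → p5 → p2 → p0 → p4 → p5 → p0 → p4 → p1
After 18 symbols: p1.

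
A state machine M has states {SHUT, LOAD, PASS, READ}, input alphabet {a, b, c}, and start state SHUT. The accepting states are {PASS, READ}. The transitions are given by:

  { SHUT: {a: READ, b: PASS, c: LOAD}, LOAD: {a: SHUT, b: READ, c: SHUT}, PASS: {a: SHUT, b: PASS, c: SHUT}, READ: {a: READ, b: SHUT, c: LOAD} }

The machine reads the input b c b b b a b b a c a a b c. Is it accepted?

No

Trace: SHUT -b-> PASS -c-> SHUT -b-> PASS -b-> PASS -b-> PASS -a-> SHUT -b-> PASS -b-> PASS -a-> SHUT -c-> LOAD -a-> SHUT -a-> READ -b-> SHUT -c-> LOAD
End state LOAD is not accepting.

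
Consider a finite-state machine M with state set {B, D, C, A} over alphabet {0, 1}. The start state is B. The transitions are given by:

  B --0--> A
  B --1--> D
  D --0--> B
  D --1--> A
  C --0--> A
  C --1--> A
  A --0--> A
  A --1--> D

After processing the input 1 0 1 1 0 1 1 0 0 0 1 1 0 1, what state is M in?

B → D → B → D → A → A → D → A → A → A → A → D → A → A → D

D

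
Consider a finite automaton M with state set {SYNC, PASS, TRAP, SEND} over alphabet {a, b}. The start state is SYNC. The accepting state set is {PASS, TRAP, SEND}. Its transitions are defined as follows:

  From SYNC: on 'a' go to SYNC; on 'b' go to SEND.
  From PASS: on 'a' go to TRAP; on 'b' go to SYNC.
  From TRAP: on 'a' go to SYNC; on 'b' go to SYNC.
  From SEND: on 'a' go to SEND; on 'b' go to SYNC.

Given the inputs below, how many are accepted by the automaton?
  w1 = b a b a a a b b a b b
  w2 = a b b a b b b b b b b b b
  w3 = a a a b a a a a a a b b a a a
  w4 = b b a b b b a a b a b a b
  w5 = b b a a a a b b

w1: SYNC → SEND → SEND → SYNC → SYNC → SYNC → SYNC → SEND → SYNC → SYNC → SEND → SYNC  → end SYNC, rejected
w2: SYNC → SYNC → SEND → SYNC → SYNC → SEND → SYNC → SEND → SYNC → SEND → SYNC → SEND → SYNC → SEND  → end SEND, accepted
w3: SYNC → SYNC → SYNC → SYNC → SEND → SEND → SEND → SEND → SEND → SEND → SEND → SYNC → SEND → SEND → SEND → SEND  → end SEND, accepted
w4: SYNC → SEND → SYNC → SYNC → SEND → SYNC → SEND → SEND → SEND → SYNC → SYNC → SEND → SEND → SYNC  → end SYNC, rejected
w5: SYNC → SEND → SYNC → SYNC → SYNC → SYNC → SYNC → SEND → SYNC  → end SYNC, rejected

2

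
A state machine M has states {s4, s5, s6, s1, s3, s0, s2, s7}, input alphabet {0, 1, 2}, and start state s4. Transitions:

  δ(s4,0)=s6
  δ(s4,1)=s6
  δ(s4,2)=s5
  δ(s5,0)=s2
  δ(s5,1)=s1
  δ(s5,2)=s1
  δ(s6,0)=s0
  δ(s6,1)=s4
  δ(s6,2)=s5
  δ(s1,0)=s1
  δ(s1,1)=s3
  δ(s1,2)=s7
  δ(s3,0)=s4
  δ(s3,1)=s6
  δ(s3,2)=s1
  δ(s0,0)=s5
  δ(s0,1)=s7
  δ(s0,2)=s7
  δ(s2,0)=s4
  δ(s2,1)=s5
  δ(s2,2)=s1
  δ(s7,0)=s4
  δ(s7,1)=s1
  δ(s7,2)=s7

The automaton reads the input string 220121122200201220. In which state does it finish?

s4

start at s4
read '2': s4 → s5
read '2': s5 → s1
read '0': s1 → s1
read '1': s1 → s3
read '2': s3 → s1
read '1': s1 → s3
read '1': s3 → s6
read '2': s6 → s5
read '2': s5 → s1
read '2': s1 → s7
read '0': s7 → s4
read '0': s4 → s6
read '2': s6 → s5
read '0': s5 → s2
read '1': s2 → s5
read '2': s5 → s1
read '2': s1 → s7
read '0': s7 → s4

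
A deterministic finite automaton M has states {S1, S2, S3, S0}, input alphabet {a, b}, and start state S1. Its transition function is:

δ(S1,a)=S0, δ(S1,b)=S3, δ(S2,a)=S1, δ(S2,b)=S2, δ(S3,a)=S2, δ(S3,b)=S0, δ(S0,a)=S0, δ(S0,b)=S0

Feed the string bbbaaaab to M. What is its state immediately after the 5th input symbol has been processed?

S0

S1 → S3 → S0 → S0 → S0 → S0
After 5 symbols: S0.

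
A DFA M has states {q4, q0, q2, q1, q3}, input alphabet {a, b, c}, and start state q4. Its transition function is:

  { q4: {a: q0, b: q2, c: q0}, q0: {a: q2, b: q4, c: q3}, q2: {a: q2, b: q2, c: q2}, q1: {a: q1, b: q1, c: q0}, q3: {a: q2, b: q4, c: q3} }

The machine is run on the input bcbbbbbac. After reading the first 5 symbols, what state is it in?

Trace: q4 -b-> q2 -c-> q2 -b-> q2 -b-> q2 -b-> q2
After 5 symbols: q2.

q2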